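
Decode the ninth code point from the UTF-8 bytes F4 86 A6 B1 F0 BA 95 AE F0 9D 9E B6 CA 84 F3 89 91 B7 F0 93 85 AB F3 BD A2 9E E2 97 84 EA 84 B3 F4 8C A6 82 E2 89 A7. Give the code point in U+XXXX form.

U+A133

Offset 0: leading byte 0xF4 = 11110100 → 4-byte char #1 = F4 86 A6 B1.
Offset 4: leading byte 0xF0 = 11110000 → 4-byte char #2 = F0 BA 95 AE.
Offset 8: leading byte 0xF0 = 11110000 → 4-byte char #3 = F0 9D 9E B6.
Offset 12: leading byte 0xCA = 11001010 → 2-byte char #4 = CA 84.
Offset 14: leading byte 0xF3 = 11110011 → 4-byte char #5 = F3 89 91 B7.
Offset 18: leading byte 0xF0 = 11110000 → 4-byte char #6 = F0 93 85 AB.
Offset 22: leading byte 0xF3 = 11110011 → 4-byte char #7 = F3 BD A2 9E.
Offset 26: leading byte 0xE2 = 11100010 → 3-byte char #8 = E2 97 84.
Offset 29: leading byte 0xEA = 11101010 → 3-byte char #9 = EA 84 B3.
Leading byte 0xEA = 11101010 matches 1110xxxx → 3-byte sequence.
Byte 1: 0xEA = 11101010, payload 1010 (4 bits).
Byte 2: 0x84 = 10000100 (10xxxxxx ✓), payload 000100.
Byte 3: 0xB3 = 10110011 (10xxxxxx ✓), payload 110011.
Concatenate: 1010000100110011 = 0xA133 (16 bits → U+A133).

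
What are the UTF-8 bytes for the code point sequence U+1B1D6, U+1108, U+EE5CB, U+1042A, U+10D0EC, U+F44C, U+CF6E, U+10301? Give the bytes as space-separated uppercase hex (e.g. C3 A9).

U+1B1D6: 4-byte form → F0 9B 87 96.
U+1108: 3-byte form → E1 84 88.
U+EE5CB: 4-byte form → F3 AE 97 8B.
U+1042A: 4-byte form → F0 90 90 AA.
U+10D0EC: 4-byte form → F4 8D 83 AC.
U+F44C: 3-byte form → EF 91 8C.
U+CF6E: 3-byte form → EC BD AE.
U+10301: 4-byte form → F0 90 8C 81.
Concatenated (29 bytes): F0 9B 87 96 E1 84 88 F3 AE 97 8B F0 90 90 AA F4 8D 83 AC EF 91 8C EC BD AE F0 90 8C 81.

F0 9B 87 96 E1 84 88 F3 AE 97 8B F0 90 90 AA F4 8D 83 AC EF 91 8C EC BD AE F0 90 8C 81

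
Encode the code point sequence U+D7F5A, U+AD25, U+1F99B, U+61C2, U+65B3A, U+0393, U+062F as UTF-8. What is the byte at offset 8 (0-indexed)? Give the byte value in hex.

U+D7F5A → 4-byte form F3 97 BD 9A at offsets 0–3.
U+AD25 → 3-byte form EA B4 A5 at offsets 4–6.
U+1F99B → 4-byte form F0 9F A6 9B at offsets 7–10.
Offset 8 falls in char 3's range; it's byte 2 of F0 9F A6 9B = 0x9F.

0x9F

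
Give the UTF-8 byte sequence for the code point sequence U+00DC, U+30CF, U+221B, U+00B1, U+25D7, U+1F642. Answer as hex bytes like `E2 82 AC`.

C3 9C E3 83 8F E2 88 9B C2 B1 E2 97 97 F0 9F 99 82

U+00DC: 2-byte form → C3 9C.
U+30CF: 3-byte form → E3 83 8F.
U+221B: 3-byte form → E2 88 9B.
U+00B1: 2-byte form → C2 B1.
U+25D7: 3-byte form → E2 97 97.
U+1F642: 4-byte form → F0 9F 99 82.
Concatenated (17 bytes): C3 9C E3 83 8F E2 88 9B C2 B1 E2 97 97 F0 9F 99 82.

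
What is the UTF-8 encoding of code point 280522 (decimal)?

F1 84 9F 8A

U+447CA = 0x447CA = 280522 decimal. In range U+10000–U+10FFFF → 4-byte form: 11110xxx 10xxxxxx 10xxxxxx 10xxxxxx.
Binary (21 bits): 001000100011111001010.
Split 3+6+6+6: 001 | 000100 | 011111 | 001010.
Byte 1: 11110001 = 0xF1.
Byte 2: 10000100 = 0x84.
Byte 3: 10011111 = 0x9F.
Byte 4: 10001010 = 0x8A.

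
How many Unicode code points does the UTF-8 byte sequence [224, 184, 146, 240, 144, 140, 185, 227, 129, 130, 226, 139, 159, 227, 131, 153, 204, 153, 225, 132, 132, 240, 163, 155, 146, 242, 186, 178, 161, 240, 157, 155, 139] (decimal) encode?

Byte at offset 0: 0xE0 = 11100000 → 3-byte char (#1). Advance 3.
Byte at offset 3: 0xF0 = 11110000 → 4-byte char (#2). Advance 4.
Byte at offset 7: 0xE3 = 11100011 → 3-byte char (#3). Advance 3.
Byte at offset 10: 0xE2 = 11100010 → 3-byte char (#4). Advance 3.
Byte at offset 13: 0xE3 = 11100011 → 3-byte char (#5). Advance 3.
Byte at offset 16: 0xCC = 11001100 → 2-byte char (#6). Advance 2.
Byte at offset 18: 0xE1 = 11100001 → 3-byte char (#7). Advance 3.
Byte at offset 21: 0xF0 = 11110000 → 4-byte char (#8). Advance 4.
Byte at offset 25: 0xF2 = 11110010 → 4-byte char (#9). Advance 4.
Byte at offset 29: 0xF0 = 11110000 → 4-byte char (#10). Advance 4.
Reached end at offset 33 after 10 code points.

10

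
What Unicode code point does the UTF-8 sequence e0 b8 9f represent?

Leading byte 0xE0 = 11100000 matches 1110xxxx → 3-byte sequence.
Byte 1: 0xE0 = 11100000, payload 0000 (4 bits).
Byte 2: 0xB8 = 10111000 (10xxxxxx ✓), payload 111000.
Byte 3: 0x9F = 10011111 (10xxxxxx ✓), payload 011111.
Concatenate: 0000111000011111 = 0xE1F (16 bits → U+0E1F).

U+0E1F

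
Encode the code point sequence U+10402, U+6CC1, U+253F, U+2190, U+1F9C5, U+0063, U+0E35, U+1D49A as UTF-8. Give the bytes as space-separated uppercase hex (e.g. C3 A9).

F0 90 90 82 E6 B3 81 E2 94 BF E2 86 90 F0 9F A7 85 63 E0 B8 B5 F0 9D 92 9A

U+10402: 4-byte form → F0 90 90 82.
U+6CC1: 3-byte form → E6 B3 81.
U+253F: 3-byte form → E2 94 BF.
U+2190: 3-byte form → E2 86 90.
U+1F9C5: 4-byte form → F0 9F A7 85.
U+0063: 1-byte form → 63.
U+0E35: 3-byte form → E0 B8 B5.
U+1D49A: 4-byte form → F0 9D 92 9A.
Concatenated (25 bytes): F0 90 90 82 E6 B3 81 E2 94 BF E2 86 90 F0 9F A7 85 63 E0 B8 B5 F0 9D 92 9A.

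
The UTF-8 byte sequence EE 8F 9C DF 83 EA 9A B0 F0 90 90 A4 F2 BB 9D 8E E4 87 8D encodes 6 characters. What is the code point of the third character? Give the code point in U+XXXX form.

U+A6B0

Offset 0: leading byte 0xEE = 11101110 → 3-byte char #1 = EE 8F 9C.
Offset 3: leading byte 0xDF = 11011111 → 2-byte char #2 = DF 83.
Offset 5: leading byte 0xEA = 11101010 → 3-byte char #3 = EA 9A B0.
Leading byte 0xEA = 11101010 matches 1110xxxx → 3-byte sequence.
Byte 1: 0xEA = 11101010, payload 1010 (4 bits).
Byte 2: 0x9A = 10011010 (10xxxxxx ✓), payload 011010.
Byte 3: 0xB0 = 10110000 (10xxxxxx ✓), payload 110000.
Concatenate: 1010011010110000 = 0xA6B0 (16 bits → U+A6B0).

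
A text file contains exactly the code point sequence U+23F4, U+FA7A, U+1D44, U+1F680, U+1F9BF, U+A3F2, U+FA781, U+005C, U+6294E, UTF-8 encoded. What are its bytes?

U+23F4: 3-byte form → E2 8F B4.
U+FA7A: 3-byte form → EF A9 BA.
U+1D44: 3-byte form → E1 B5 84.
U+1F680: 4-byte form → F0 9F 9A 80.
U+1F9BF: 4-byte form → F0 9F A6 BF.
U+A3F2: 3-byte form → EA 8F B2.
U+FA781: 4-byte form → F3 BA 9E 81.
U+005C: 1-byte form → 5C.
U+6294E: 4-byte form → F1 A2 A5 8E.
Concatenated (29 bytes): E2 8F B4 EF A9 BA E1 B5 84 F0 9F 9A 80 F0 9F A6 BF EA 8F B2 F3 BA 9E 81 5C F1 A2 A5 8E.

E2 8F B4 EF A9 BA E1 B5 84 F0 9F 9A 80 F0 9F A6 BF EA 8F B2 F3 BA 9E 81 5C F1 A2 A5 8E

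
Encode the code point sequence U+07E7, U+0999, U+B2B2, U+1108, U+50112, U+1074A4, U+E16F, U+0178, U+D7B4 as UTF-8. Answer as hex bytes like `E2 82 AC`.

DF A7 E0 A6 99 EB 8A B2 E1 84 88 F1 90 84 92 F4 87 92 A4 EE 85 AF C5 B8 ED 9E B4

U+07E7: 2-byte form → DF A7.
U+0999: 3-byte form → E0 A6 99.
U+B2B2: 3-byte form → EB 8A B2.
U+1108: 3-byte form → E1 84 88.
U+50112: 4-byte form → F1 90 84 92.
U+1074A4: 4-byte form → F4 87 92 A4.
U+E16F: 3-byte form → EE 85 AF.
U+0178: 2-byte form → C5 B8.
U+D7B4: 3-byte form → ED 9E B4.
Concatenated (27 bytes): DF A7 E0 A6 99 EB 8A B2 E1 84 88 F1 90 84 92 F4 87 92 A4 EE 85 AF C5 B8 ED 9E B4.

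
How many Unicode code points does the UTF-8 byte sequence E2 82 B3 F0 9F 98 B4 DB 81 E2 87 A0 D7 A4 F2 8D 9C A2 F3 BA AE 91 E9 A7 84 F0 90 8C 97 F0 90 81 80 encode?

Byte at offset 0: 0xE2 = 11100010 → 3-byte char (#1). Advance 3.
Byte at offset 3: 0xF0 = 11110000 → 4-byte char (#2). Advance 4.
Byte at offset 7: 0xDB = 11011011 → 2-byte char (#3). Advance 2.
Byte at offset 9: 0xE2 = 11100010 → 3-byte char (#4). Advance 3.
Byte at offset 12: 0xD7 = 11010111 → 2-byte char (#5). Advance 2.
Byte at offset 14: 0xF2 = 11110010 → 4-byte char (#6). Advance 4.
Byte at offset 18: 0xF3 = 11110011 → 4-byte char (#7). Advance 4.
Byte at offset 22: 0xE9 = 11101001 → 3-byte char (#8). Advance 3.
Byte at offset 25: 0xF0 = 11110000 → 4-byte char (#9). Advance 4.
Byte at offset 29: 0xF0 = 11110000 → 4-byte char (#10). Advance 4.
Reached end at offset 33 after 10 code points.

10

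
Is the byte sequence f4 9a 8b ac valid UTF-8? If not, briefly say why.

Leading byte 0xF4 = 11110100 → 4-byte form.
Payload = 0x11A2EC, which exceeds U+10FFFF, the maximum Unicode code point. (Leading bytes F5–FF, or F4 followed by ≥ 0x90, are invalid.)

invalid (encodes a value above U+10FFFF)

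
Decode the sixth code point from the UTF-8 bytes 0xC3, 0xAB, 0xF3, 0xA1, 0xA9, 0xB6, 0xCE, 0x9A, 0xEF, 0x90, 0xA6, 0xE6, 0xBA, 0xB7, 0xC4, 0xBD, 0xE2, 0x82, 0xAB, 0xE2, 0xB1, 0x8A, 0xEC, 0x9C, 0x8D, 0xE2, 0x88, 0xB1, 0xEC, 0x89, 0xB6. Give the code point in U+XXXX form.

U+013D

Offset 0: leading byte 0xC3 = 11000011 → 2-byte char #1 = C3 AB.
Offset 2: leading byte 0xF3 = 11110011 → 4-byte char #2 = F3 A1 A9 B6.
Offset 6: leading byte 0xCE = 11001110 → 2-byte char #3 = CE 9A.
Offset 8: leading byte 0xEF = 11101111 → 3-byte char #4 = EF 90 A6.
Offset 11: leading byte 0xE6 = 11100110 → 3-byte char #5 = E6 BA B7.
Offset 14: leading byte 0xC4 = 11000100 → 2-byte char #6 = C4 BD.
Leading byte 0xC4 = 11000100 matches 110xxxxx → 2-byte sequence.
Byte 1: 0xC4 = 11000100, payload 00100 (5 bits).
Byte 2: 0xBD = 10111101 (10xxxxxx ✓), payload 111101.
Concatenate: 00100111101 = 0x13D (11 bits → U+013D).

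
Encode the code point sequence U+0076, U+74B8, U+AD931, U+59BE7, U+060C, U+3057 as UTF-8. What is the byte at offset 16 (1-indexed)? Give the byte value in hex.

0x81

1-indexed offset 16 is 0-indexed offset 15.
U+0076 → 1-byte form 76 at offsets 0–0.
U+74B8 → 3-byte form E7 92 B8 at offsets 1–3.
U+AD931 → 4-byte form F2 AD A4 B1 at offsets 4–7.
U+59BE7 → 4-byte form F1 99 AF A7 at offsets 8–11.
U+060C → 2-byte form D8 8C at offsets 12–13.
U+3057 → 3-byte form E3 81 97 at offsets 14–16.
Offset 15 falls in char 6's range; it's byte 2 of E3 81 97 = 0x81.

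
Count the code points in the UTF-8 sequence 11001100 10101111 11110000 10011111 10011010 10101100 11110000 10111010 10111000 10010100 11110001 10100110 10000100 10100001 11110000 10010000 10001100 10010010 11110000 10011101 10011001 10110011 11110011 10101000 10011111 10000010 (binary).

7

Byte at offset 0: 0xCC = 11001100 → 2-byte char (#1). Advance 2.
Byte at offset 2: 0xF0 = 11110000 → 4-byte char (#2). Advance 4.
Byte at offset 6: 0xF0 = 11110000 → 4-byte char (#3). Advance 4.
Byte at offset 10: 0xF1 = 11110001 → 4-byte char (#4). Advance 4.
Byte at offset 14: 0xF0 = 11110000 → 4-byte char (#5). Advance 4.
Byte at offset 18: 0xF0 = 11110000 → 4-byte char (#6). Advance 4.
Byte at offset 22: 0xF3 = 11110011 → 4-byte char (#7). Advance 4.
Reached end at offset 26 after 7 code points.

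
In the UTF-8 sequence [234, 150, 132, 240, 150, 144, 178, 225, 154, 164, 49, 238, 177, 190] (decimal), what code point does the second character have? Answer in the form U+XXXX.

U+16432

Offset 0: leading byte 0xEA = 11101010 → 3-byte char #1 = EA 96 84.
Offset 3: leading byte 0xF0 = 11110000 → 4-byte char #2 = F0 96 90 B2.
Leading byte 0xF0 = 11110000 matches 11110xxx → 4-byte sequence.
Byte 1: 0xF0 = 11110000, payload 000 (3 bits).
Byte 2: 0x96 = 10010110 (10xxxxxx ✓), payload 010110.
Byte 3: 0x90 = 10010000 (10xxxxxx ✓), payload 010000.
Byte 4: 0xB2 = 10110010 (10xxxxxx ✓), payload 110010.
Concatenate: 000010110010000110010 = 0x16432 (21 bits → U+16432).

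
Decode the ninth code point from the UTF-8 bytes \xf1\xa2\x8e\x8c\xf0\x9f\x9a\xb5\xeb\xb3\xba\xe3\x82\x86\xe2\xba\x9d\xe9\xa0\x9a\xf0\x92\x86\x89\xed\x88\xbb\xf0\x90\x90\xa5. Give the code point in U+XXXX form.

U+10425

Offset 0: leading byte 0xF1 = 11110001 → 4-byte char #1 = F1 A2 8E 8C.
Offset 4: leading byte 0xF0 = 11110000 → 4-byte char #2 = F0 9F 9A B5.
Offset 8: leading byte 0xEB = 11101011 → 3-byte char #3 = EB B3 BA.
Offset 11: leading byte 0xE3 = 11100011 → 3-byte char #4 = E3 82 86.
Offset 14: leading byte 0xE2 = 11100010 → 3-byte char #5 = E2 BA 9D.
Offset 17: leading byte 0xE9 = 11101001 → 3-byte char #6 = E9 A0 9A.
Offset 20: leading byte 0xF0 = 11110000 → 4-byte char #7 = F0 92 86 89.
Offset 24: leading byte 0xED = 11101101 → 3-byte char #8 = ED 88 BB.
Offset 27: leading byte 0xF0 = 11110000 → 4-byte char #9 = F0 90 90 A5.
Leading byte 0xF0 = 11110000 matches 11110xxx → 4-byte sequence.
Byte 1: 0xF0 = 11110000, payload 000 (3 bits).
Byte 2: 0x90 = 10010000 (10xxxxxx ✓), payload 010000.
Byte 3: 0x90 = 10010000 (10xxxxxx ✓), payload 010000.
Byte 4: 0xA5 = 10100101 (10xxxxxx ✓), payload 100101.
Concatenate: 000010000010000100101 = 0x10425 (21 bits → U+10425).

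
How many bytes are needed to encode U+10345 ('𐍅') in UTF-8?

4

U+10345 = 0x10345. UTF-8 uses 1 byte below 0x80, 2 below 0x800, 3 below 0x10000, 4 up to 0x10FFFF. 0x10345 is in U+10000–U+10FFFF → 4 bytes.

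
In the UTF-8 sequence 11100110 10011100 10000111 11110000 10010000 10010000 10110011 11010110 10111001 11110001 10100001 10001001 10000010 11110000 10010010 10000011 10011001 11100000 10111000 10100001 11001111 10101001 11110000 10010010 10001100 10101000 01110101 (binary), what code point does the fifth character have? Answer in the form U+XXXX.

Offset 0: leading byte 0xE6 = 11100110 → 3-byte char #1 = E6 9C 87.
Offset 3: leading byte 0xF0 = 11110000 → 4-byte char #2 = F0 90 90 B3.
Offset 7: leading byte 0xD6 = 11010110 → 2-byte char #3 = D6 B9.
Offset 9: leading byte 0xF1 = 11110001 → 4-byte char #4 = F1 A1 89 82.
Offset 13: leading byte 0xF0 = 11110000 → 4-byte char #5 = F0 92 83 99.
Leading byte 0xF0 = 11110000 matches 11110xxx → 4-byte sequence.
Byte 1: 0xF0 = 11110000, payload 000 (3 bits).
Byte 2: 0x92 = 10010010 (10xxxxxx ✓), payload 010010.
Byte 3: 0x83 = 10000011 (10xxxxxx ✓), payload 000011.
Byte 4: 0x99 = 10011001 (10xxxxxx ✓), payload 011001.
Concatenate: 000010010000011011001 = 0x120D9 (21 bits → U+120D9).

U+120D9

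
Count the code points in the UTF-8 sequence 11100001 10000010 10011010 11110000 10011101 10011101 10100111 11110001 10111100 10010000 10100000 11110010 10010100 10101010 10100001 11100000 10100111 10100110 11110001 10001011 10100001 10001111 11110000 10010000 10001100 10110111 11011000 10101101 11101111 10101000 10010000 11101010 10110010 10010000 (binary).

10

Byte at offset 0: 0xE1 = 11100001 → 3-byte char (#1). Advance 3.
Byte at offset 3: 0xF0 = 11110000 → 4-byte char (#2). Advance 4.
Byte at offset 7: 0xF1 = 11110001 → 4-byte char (#3). Advance 4.
Byte at offset 11: 0xF2 = 11110010 → 4-byte char (#4). Advance 4.
Byte at offset 15: 0xE0 = 11100000 → 3-byte char (#5). Advance 3.
Byte at offset 18: 0xF1 = 11110001 → 4-byte char (#6). Advance 4.
Byte at offset 22: 0xF0 = 11110000 → 4-byte char (#7). Advance 4.
Byte at offset 26: 0xD8 = 11011000 → 2-byte char (#8). Advance 2.
Byte at offset 28: 0xEF = 11101111 → 3-byte char (#9). Advance 3.
Byte at offset 31: 0xEA = 11101010 → 3-byte char (#10). Advance 3.
Reached end at offset 34 after 10 code points.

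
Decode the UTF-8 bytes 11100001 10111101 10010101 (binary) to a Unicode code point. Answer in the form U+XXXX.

Leading byte 0xE1 = 11100001 matches 1110xxxx → 3-byte sequence.
Byte 1: 0xE1 = 11100001, payload 0001 (4 bits).
Byte 2: 0xBD = 10111101 (10xxxxxx ✓), payload 111101.
Byte 3: 0x95 = 10010101 (10xxxxxx ✓), payload 010101.
Concatenate: 0001111101010101 = 0x1F55 (16 bits → U+1F55).

U+1F55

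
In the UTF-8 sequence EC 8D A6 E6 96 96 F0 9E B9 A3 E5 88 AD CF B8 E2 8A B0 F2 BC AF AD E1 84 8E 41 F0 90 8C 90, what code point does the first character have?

U+C366

Offset 0: leading byte 0xEC = 11101100 → 3-byte char #1 = EC 8D A6.
Leading byte 0xEC = 11101100 matches 1110xxxx → 3-byte sequence.
Byte 1: 0xEC = 11101100, payload 1100 (4 bits).
Byte 2: 0x8D = 10001101 (10xxxxxx ✓), payload 001101.
Byte 3: 0xA6 = 10100110 (10xxxxxx ✓), payload 100110.
Concatenate: 1100001101100110 = 0xC366 (16 bits → U+C366).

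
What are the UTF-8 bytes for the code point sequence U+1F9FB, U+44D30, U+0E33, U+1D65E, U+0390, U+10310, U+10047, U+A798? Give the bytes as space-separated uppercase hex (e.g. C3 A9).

F0 9F A7 BB F1 84 B4 B0 E0 B8 B3 F0 9D 99 9E CE 90 F0 90 8C 90 F0 90 81 87 EA 9E 98

U+1F9FB: 4-byte form → F0 9F A7 BB.
U+44D30: 4-byte form → F1 84 B4 B0.
U+0E33: 3-byte form → E0 B8 B3.
U+1D65E: 4-byte form → F0 9D 99 9E.
U+0390: 2-byte form → CE 90.
U+10310: 4-byte form → F0 90 8C 90.
U+10047: 4-byte form → F0 90 81 87.
U+A798: 3-byte form → EA 9E 98.
Concatenated (28 bytes): F0 9F A7 BB F1 84 B4 B0 E0 B8 B3 F0 9D 99 9E CE 90 F0 90 8C 90 F0 90 81 87 EA 9E 98.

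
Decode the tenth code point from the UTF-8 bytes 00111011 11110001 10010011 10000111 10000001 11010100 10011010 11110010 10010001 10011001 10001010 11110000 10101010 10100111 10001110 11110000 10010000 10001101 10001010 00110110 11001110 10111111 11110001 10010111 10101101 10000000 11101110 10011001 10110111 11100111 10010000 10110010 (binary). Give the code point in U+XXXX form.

U+E677

Offset 0: leading byte 0x3B = 00111011 → 1-byte char #1 = 3B.
Offset 1: leading byte 0xF1 = 11110001 → 4-byte char #2 = F1 93 87 81.
Offset 5: leading byte 0xD4 = 11010100 → 2-byte char #3 = D4 9A.
Offset 7: leading byte 0xF2 = 11110010 → 4-byte char #4 = F2 91 99 8A.
Offset 11: leading byte 0xF0 = 11110000 → 4-byte char #5 = F0 AA A7 8E.
Offset 15: leading byte 0xF0 = 11110000 → 4-byte char #6 = F0 90 8D 8A.
Offset 19: leading byte 0x36 = 00110110 → 1-byte char #7 = 36.
Offset 20: leading byte 0xCE = 11001110 → 2-byte char #8 = CE BF.
Offset 22: leading byte 0xF1 = 11110001 → 4-byte char #9 = F1 97 AD 80.
Offset 26: leading byte 0xEE = 11101110 → 3-byte char #10 = EE 99 B7.
Leading byte 0xEE = 11101110 matches 1110xxxx → 3-byte sequence.
Byte 1: 0xEE = 11101110, payload 1110 (4 bits).
Byte 2: 0x99 = 10011001 (10xxxxxx ✓), payload 011001.
Byte 3: 0xB7 = 10110111 (10xxxxxx ✓), payload 110111.
Concatenate: 1110011001110111 = 0xE677 (16 bits → U+E677).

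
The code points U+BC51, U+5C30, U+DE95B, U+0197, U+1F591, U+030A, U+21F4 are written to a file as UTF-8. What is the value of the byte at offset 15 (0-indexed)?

U+BC51 → 3-byte form EB B1 91 at offsets 0–2.
U+5C30 → 3-byte form E5 B0 B0 at offsets 3–5.
U+DE95B → 4-byte form F3 9E A5 9B at offsets 6–9.
U+0197 → 2-byte form C6 97 at offsets 10–11.
U+1F591 → 4-byte form F0 9F 96 91 at offsets 12–15.
Offset 15 falls in char 5's range; it's byte 4 of F0 9F 96 91 = 0x91.

0x91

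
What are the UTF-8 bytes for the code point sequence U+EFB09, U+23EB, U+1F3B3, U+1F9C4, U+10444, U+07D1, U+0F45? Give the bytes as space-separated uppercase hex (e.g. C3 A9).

U+EFB09: 4-byte form → F3 AF AC 89.
U+23EB: 3-byte form → E2 8F AB.
U+1F3B3: 4-byte form → F0 9F 8E B3.
U+1F9C4: 4-byte form → F0 9F A7 84.
U+10444: 4-byte form → F0 90 91 84.
U+07D1: 2-byte form → DF 91.
U+0F45: 3-byte form → E0 BD 85.
Concatenated (24 bytes): F3 AF AC 89 E2 8F AB F0 9F 8E B3 F0 9F A7 84 F0 90 91 84 DF 91 E0 BD 85.

F3 AF AC 89 E2 8F AB F0 9F 8E B3 F0 9F A7 84 F0 90 91 84 DF 91 E0 BD 85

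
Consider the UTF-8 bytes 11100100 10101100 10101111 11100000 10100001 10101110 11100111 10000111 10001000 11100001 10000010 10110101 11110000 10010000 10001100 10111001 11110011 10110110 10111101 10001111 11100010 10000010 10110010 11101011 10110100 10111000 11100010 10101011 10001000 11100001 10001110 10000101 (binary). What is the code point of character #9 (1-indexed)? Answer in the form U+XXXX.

U+2AC8

Offset 0: leading byte 0xE4 = 11100100 → 3-byte char #1 = E4 AC AF.
Offset 3: leading byte 0xE0 = 11100000 → 3-byte char #2 = E0 A1 AE.
Offset 6: leading byte 0xE7 = 11100111 → 3-byte char #3 = E7 87 88.
Offset 9: leading byte 0xE1 = 11100001 → 3-byte char #4 = E1 82 B5.
Offset 12: leading byte 0xF0 = 11110000 → 4-byte char #5 = F0 90 8C B9.
Offset 16: leading byte 0xF3 = 11110011 → 4-byte char #6 = F3 B6 BD 8F.
Offset 20: leading byte 0xE2 = 11100010 → 3-byte char #7 = E2 82 B2.
Offset 23: leading byte 0xEB = 11101011 → 3-byte char #8 = EB B4 B8.
Offset 26: leading byte 0xE2 = 11100010 → 3-byte char #9 = E2 AB 88.
Leading byte 0xE2 = 11100010 matches 1110xxxx → 3-byte sequence.
Byte 1: 0xE2 = 11100010, payload 0010 (4 bits).
Byte 2: 0xAB = 10101011 (10xxxxxx ✓), payload 101011.
Byte 3: 0x88 = 10001000 (10xxxxxx ✓), payload 001000.
Concatenate: 0010101011001000 = 0x2AC8 (16 bits → U+2AC8).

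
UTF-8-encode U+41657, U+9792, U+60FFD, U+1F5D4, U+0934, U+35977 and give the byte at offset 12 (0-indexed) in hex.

0x9F

U+41657 → 4-byte form F1 81 99 97 at offsets 0–3.
U+9792 → 3-byte form E9 9E 92 at offsets 4–6.
U+60FFD → 4-byte form F1 A0 BF BD at offsets 7–10.
U+1F5D4 → 4-byte form F0 9F 97 94 at offsets 11–14.
Offset 12 falls in char 4's range; it's byte 2 of F0 9F 97 94 = 0x9F.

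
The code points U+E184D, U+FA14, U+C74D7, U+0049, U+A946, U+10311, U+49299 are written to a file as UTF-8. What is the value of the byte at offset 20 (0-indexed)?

U+E184D → 4-byte form F3 A1 A1 8D at offsets 0–3.
U+FA14 → 3-byte form EF A8 94 at offsets 4–6.
U+C74D7 → 4-byte form F3 87 93 97 at offsets 7–10.
U+0049 → 1-byte form 49 at offsets 11–11.
U+A946 → 3-byte form EA A5 86 at offsets 12–14.
U+10311 → 4-byte form F0 90 8C 91 at offsets 15–18.
U+49299 → 4-byte form F1 89 8A 99 at offsets 19–22.
Offset 20 falls in char 7's range; it's byte 2 of F1 89 8A 99 = 0x89.

0x89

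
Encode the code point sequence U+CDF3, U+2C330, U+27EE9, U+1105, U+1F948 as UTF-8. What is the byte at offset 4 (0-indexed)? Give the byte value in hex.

U+CDF3 → 3-byte form EC B7 B3 at offsets 0–2.
U+2C330 → 4-byte form F0 AC 8C B0 at offsets 3–6.
Offset 4 falls in char 2's range; it's byte 2 of F0 AC 8C B0 = 0xAC.

0xAC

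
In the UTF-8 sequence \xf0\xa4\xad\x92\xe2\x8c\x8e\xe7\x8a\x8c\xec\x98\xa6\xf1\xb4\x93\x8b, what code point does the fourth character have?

U+C626

Offset 0: leading byte 0xF0 = 11110000 → 4-byte char #1 = F0 A4 AD 92.
Offset 4: leading byte 0xE2 = 11100010 → 3-byte char #2 = E2 8C 8E.
Offset 7: leading byte 0xE7 = 11100111 → 3-byte char #3 = E7 8A 8C.
Offset 10: leading byte 0xEC = 11101100 → 3-byte char #4 = EC 98 A6.
Leading byte 0xEC = 11101100 matches 1110xxxx → 3-byte sequence.
Byte 1: 0xEC = 11101100, payload 1100 (4 bits).
Byte 2: 0x98 = 10011000 (10xxxxxx ✓), payload 011000.
Byte 3: 0xA6 = 10100110 (10xxxxxx ✓), payload 100110.
Concatenate: 1100011000100110 = 0xC626 (16 bits → U+C626).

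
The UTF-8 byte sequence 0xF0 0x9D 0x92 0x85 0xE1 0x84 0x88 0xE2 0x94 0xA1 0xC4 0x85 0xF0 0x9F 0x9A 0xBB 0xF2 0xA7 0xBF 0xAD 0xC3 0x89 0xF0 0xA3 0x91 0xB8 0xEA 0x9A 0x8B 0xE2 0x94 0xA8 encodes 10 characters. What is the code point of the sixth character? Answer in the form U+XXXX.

U+A7FED

Offset 0: leading byte 0xF0 = 11110000 → 4-byte char #1 = F0 9D 92 85.
Offset 4: leading byte 0xE1 = 11100001 → 3-byte char #2 = E1 84 88.
Offset 7: leading byte 0xE2 = 11100010 → 3-byte char #3 = E2 94 A1.
Offset 10: leading byte 0xC4 = 11000100 → 2-byte char #4 = C4 85.
Offset 12: leading byte 0xF0 = 11110000 → 4-byte char #5 = F0 9F 9A BB.
Offset 16: leading byte 0xF2 = 11110010 → 4-byte char #6 = F2 A7 BF AD.
Leading byte 0xF2 = 11110010 matches 11110xxx → 4-byte sequence.
Byte 1: 0xF2 = 11110010, payload 010 (3 bits).
Byte 2: 0xA7 = 10100111 (10xxxxxx ✓), payload 100111.
Byte 3: 0xBF = 10111111 (10xxxxxx ✓), payload 111111.
Byte 4: 0xAD = 10101101 (10xxxxxx ✓), payload 101101.
Concatenate: 010100111111111101101 = 0xA7FED (21 bits → U+A7FED).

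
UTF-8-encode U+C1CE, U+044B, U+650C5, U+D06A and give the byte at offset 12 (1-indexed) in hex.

1-indexed offset 12 is 0-indexed offset 11.
U+C1CE → 3-byte form EC 87 8E at offsets 0–2.
U+044B → 2-byte form D1 8B at offsets 3–4.
U+650C5 → 4-byte form F1 A5 83 85 at offsets 5–8.
U+D06A → 3-byte form ED 81 AA at offsets 9–11.
Offset 11 falls in char 4's range; it's byte 3 of ED 81 AA = 0xAA.

0xAA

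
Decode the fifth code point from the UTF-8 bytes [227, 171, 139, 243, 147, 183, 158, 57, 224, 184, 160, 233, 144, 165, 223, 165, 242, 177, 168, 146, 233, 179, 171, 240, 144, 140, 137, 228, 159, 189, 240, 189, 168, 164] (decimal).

Offset 0: leading byte 0xE3 = 11100011 → 3-byte char #1 = E3 AB 8B.
Offset 3: leading byte 0xF3 = 11110011 → 4-byte char #2 = F3 93 B7 9E.
Offset 7: leading byte 0x39 = 00111001 → 1-byte char #3 = 39.
Offset 8: leading byte 0xE0 = 11100000 → 3-byte char #4 = E0 B8 A0.
Offset 11: leading byte 0xE9 = 11101001 → 3-byte char #5 = E9 90 A5.
Leading byte 0xE9 = 11101001 matches 1110xxxx → 3-byte sequence.
Byte 1: 0xE9 = 11101001, payload 1001 (4 bits).
Byte 2: 0x90 = 10010000 (10xxxxxx ✓), payload 010000.
Byte 3: 0xA5 = 10100101 (10xxxxxx ✓), payload 100101.
Concatenate: 1001010000100101 = 0x9425 (16 bits → U+9425).

U+9425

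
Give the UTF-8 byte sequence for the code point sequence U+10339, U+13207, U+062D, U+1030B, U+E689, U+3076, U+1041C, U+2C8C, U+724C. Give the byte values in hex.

F0 90 8C B9 F0 93 88 87 D8 AD F0 90 8C 8B EE 9A 89 E3 81 B6 F0 90 90 9C E2 B2 8C E7 89 8C

U+10339: 4-byte form → F0 90 8C B9.
U+13207: 4-byte form → F0 93 88 87.
U+062D: 2-byte form → D8 AD.
U+1030B: 4-byte form → F0 90 8C 8B.
U+E689: 3-byte form → EE 9A 89.
U+3076: 3-byte form → E3 81 B6.
U+1041C: 4-byte form → F0 90 90 9C.
U+2C8C: 3-byte form → E2 B2 8C.
U+724C: 3-byte form → E7 89 8C.
Concatenated (30 bytes): F0 90 8C B9 F0 93 88 87 D8 AD F0 90 8C 8B EE 9A 89 E3 81 B6 F0 90 90 9C E2 B2 8C E7 89 8C.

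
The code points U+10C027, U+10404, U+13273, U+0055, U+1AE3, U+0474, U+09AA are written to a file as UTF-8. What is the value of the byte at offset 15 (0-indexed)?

0xA3

U+10C027 → 4-byte form F4 8C 80 A7 at offsets 0–3.
U+10404 → 4-byte form F0 90 90 84 at offsets 4–7.
U+13273 → 4-byte form F0 93 89 B3 at offsets 8–11.
U+0055 → 1-byte form 55 at offsets 12–12.
U+1AE3 → 3-byte form E1 AB A3 at offsets 13–15.
Offset 15 falls in char 5's range; it's byte 3 of E1 AB A3 = 0xA3.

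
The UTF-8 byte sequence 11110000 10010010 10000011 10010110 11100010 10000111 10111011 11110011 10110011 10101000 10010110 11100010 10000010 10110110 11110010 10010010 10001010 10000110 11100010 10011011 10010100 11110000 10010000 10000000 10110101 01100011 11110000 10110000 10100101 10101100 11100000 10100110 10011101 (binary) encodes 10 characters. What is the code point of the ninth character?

U+3096C

Offset 0: leading byte 0xF0 = 11110000 → 4-byte char #1 = F0 92 83 96.
Offset 4: leading byte 0xE2 = 11100010 → 3-byte char #2 = E2 87 BB.
Offset 7: leading byte 0xF3 = 11110011 → 4-byte char #3 = F3 B3 A8 96.
Offset 11: leading byte 0xE2 = 11100010 → 3-byte char #4 = E2 82 B6.
Offset 14: leading byte 0xF2 = 11110010 → 4-byte char #5 = F2 92 8A 86.
Offset 18: leading byte 0xE2 = 11100010 → 3-byte char #6 = E2 9B 94.
Offset 21: leading byte 0xF0 = 11110000 → 4-byte char #7 = F0 90 80 B5.
Offset 25: leading byte 0x63 = 01100011 → 1-byte char #8 = 63.
Offset 26: leading byte 0xF0 = 11110000 → 4-byte char #9 = F0 B0 A5 AC.
Leading byte 0xF0 = 11110000 matches 11110xxx → 4-byte sequence.
Byte 1: 0xF0 = 11110000, payload 000 (3 bits).
Byte 2: 0xB0 = 10110000 (10xxxxxx ✓), payload 110000.
Byte 3: 0xA5 = 10100101 (10xxxxxx ✓), payload 100101.
Byte 4: 0xAC = 10101100 (10xxxxxx ✓), payload 101100.
Concatenate: 000110000100101101100 = 0x3096C (21 bits → U+3096C).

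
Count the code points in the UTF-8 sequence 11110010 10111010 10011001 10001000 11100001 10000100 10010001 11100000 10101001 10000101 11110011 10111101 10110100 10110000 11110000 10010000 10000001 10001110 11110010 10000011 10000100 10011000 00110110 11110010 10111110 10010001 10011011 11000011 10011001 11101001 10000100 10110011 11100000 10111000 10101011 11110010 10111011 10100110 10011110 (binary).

Byte at offset 0: 0xF2 = 11110010 → 4-byte char (#1). Advance 4.
Byte at offset 4: 0xE1 = 11100001 → 3-byte char (#2). Advance 3.
Byte at offset 7: 0xE0 = 11100000 → 3-byte char (#3). Advance 3.
Byte at offset 10: 0xF3 = 11110011 → 4-byte char (#4). Advance 4.
Byte at offset 14: 0xF0 = 11110000 → 4-byte char (#5). Advance 4.
Byte at offset 18: 0xF2 = 11110010 → 4-byte char (#6). Advance 4.
Byte at offset 22: 0x36 = 00110110 → 1-byte char (#7). Advance 1.
Byte at offset 23: 0xF2 = 11110010 → 4-byte char (#8). Advance 4.
Byte at offset 27: 0xC3 = 11000011 → 2-byte char (#9). Advance 2.
Byte at offset 29: 0xE9 = 11101001 → 3-byte char (#10). Advance 3.
Byte at offset 32: 0xE0 = 11100000 → 3-byte char (#11). Advance 3.
Byte at offset 35: 0xF2 = 11110010 → 4-byte char (#12). Advance 4.
Reached end at offset 39 after 12 code points.

12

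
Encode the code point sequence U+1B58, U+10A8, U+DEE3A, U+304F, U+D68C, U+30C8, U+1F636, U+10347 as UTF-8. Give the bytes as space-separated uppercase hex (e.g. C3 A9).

U+1B58: 3-byte form → E1 AD 98.
U+10A8: 3-byte form → E1 82 A8.
U+DEE3A: 4-byte form → F3 9E B8 BA.
U+304F: 3-byte form → E3 81 8F.
U+D68C: 3-byte form → ED 9A 8C.
U+30C8: 3-byte form → E3 83 88.
U+1F636: 4-byte form → F0 9F 98 B6.
U+10347: 4-byte form → F0 90 8D 87.
Concatenated (27 bytes): E1 AD 98 E1 82 A8 F3 9E B8 BA E3 81 8F ED 9A 8C E3 83 88 F0 9F 98 B6 F0 90 8D 87.

E1 AD 98 E1 82 A8 F3 9E B8 BA E3 81 8F ED 9A 8C E3 83 88 F0 9F 98 B6 F0 90 8D 87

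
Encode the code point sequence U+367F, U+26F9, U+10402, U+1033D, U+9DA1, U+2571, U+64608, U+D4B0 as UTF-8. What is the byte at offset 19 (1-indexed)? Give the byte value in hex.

1-indexed offset 19 is 0-indexed offset 18.
U+367F → 3-byte form E3 99 BF at offsets 0–2.
U+26F9 → 3-byte form E2 9B B9 at offsets 3–5.
U+10402 → 4-byte form F0 90 90 82 at offsets 6–9.
U+1033D → 4-byte form F0 90 8C BD at offsets 10–13.
U+9DA1 → 3-byte form E9 B6 A1 at offsets 14–16.
U+2571 → 3-byte form E2 95 B1 at offsets 17–19.
Offset 18 falls in char 6's range; it's byte 2 of E2 95 B1 = 0x95.

0x95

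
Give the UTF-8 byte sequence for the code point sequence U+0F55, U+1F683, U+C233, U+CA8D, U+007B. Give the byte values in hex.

U+0F55: 3-byte form → E0 BD 95.
U+1F683: 4-byte form → F0 9F 9A 83.
U+C233: 3-byte form → EC 88 B3.
U+CA8D: 3-byte form → EC AA 8D.
U+007B: 1-byte form → 7B.
Concatenated (14 bytes): E0 BD 95 F0 9F 9A 83 EC 88 B3 EC AA 8D 7B.

E0 BD 95 F0 9F 9A 83 EC 88 B3 EC AA 8D 7B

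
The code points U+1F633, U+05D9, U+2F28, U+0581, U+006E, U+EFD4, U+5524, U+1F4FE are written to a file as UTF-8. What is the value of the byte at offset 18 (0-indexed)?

U+1F633 → 4-byte form F0 9F 98 B3 at offsets 0–3.
U+05D9 → 2-byte form D7 99 at offsets 4–5.
U+2F28 → 3-byte form E2 BC A8 at offsets 6–8.
U+0581 → 2-byte form D6 81 at offsets 9–10.
U+006E → 1-byte form 6E at offsets 11–11.
U+EFD4 → 3-byte form EE BF 94 at offsets 12–14.
U+5524 → 3-byte form E5 94 A4 at offsets 15–17.
U+1F4FE → 4-byte form F0 9F 93 BE at offsets 18–21.
Offset 18 falls in char 8's range; it's byte 1 of F0 9F 93 BE = 0xF0.

0xF0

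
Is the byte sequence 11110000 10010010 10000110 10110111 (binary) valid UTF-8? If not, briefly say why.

Leading byte 0xF0 = 11110000 → 4-byte form.
Continuation bytes 0x92=10010010, 0x86=10000110, 0xB7=10110111 all match 10xxxxxx.
Decoded value 0x121B7 is ≥ 0x10000 (shortest form) and not a surrogate.

valid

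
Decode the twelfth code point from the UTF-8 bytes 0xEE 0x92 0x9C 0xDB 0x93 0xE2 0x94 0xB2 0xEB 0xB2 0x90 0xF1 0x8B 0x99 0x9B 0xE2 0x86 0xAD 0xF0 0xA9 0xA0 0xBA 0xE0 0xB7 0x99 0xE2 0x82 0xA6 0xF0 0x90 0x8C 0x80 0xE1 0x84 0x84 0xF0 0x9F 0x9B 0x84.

U+1F6C4

Offset 0: leading byte 0xEE = 11101110 → 3-byte char #1 = EE 92 9C.
Offset 3: leading byte 0xDB = 11011011 → 2-byte char #2 = DB 93.
Offset 5: leading byte 0xE2 = 11100010 → 3-byte char #3 = E2 94 B2.
Offset 8: leading byte 0xEB = 11101011 → 3-byte char #4 = EB B2 90.
Offset 11: leading byte 0xF1 = 11110001 → 4-byte char #5 = F1 8B 99 9B.
Offset 15: leading byte 0xE2 = 11100010 → 3-byte char #6 = E2 86 AD.
Offset 18: leading byte 0xF0 = 11110000 → 4-byte char #7 = F0 A9 A0 BA.
Offset 22: leading byte 0xE0 = 11100000 → 3-byte char #8 = E0 B7 99.
Offset 25: leading byte 0xE2 = 11100010 → 3-byte char #9 = E2 82 A6.
Offset 28: leading byte 0xF0 = 11110000 → 4-byte char #10 = F0 90 8C 80.
Offset 32: leading byte 0xE1 = 11100001 → 3-byte char #11 = E1 84 84.
Offset 35: leading byte 0xF0 = 11110000 → 4-byte char #12 = F0 9F 9B 84.
Leading byte 0xF0 = 11110000 matches 11110xxx → 4-byte sequence.
Byte 1: 0xF0 = 11110000, payload 000 (3 bits).
Byte 2: 0x9F = 10011111 (10xxxxxx ✓), payload 011111.
Byte 3: 0x9B = 10011011 (10xxxxxx ✓), payload 011011.
Byte 4: 0x84 = 10000100 (10xxxxxx ✓), payload 000100.
Concatenate: 000011111011011000100 = 0x1F6C4 (21 bits → U+1F6C4).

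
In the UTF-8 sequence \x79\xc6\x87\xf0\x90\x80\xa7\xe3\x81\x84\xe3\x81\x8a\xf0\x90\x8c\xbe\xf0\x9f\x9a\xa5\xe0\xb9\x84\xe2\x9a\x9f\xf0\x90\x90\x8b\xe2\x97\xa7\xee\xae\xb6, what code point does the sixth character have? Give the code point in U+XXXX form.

Offset 0: leading byte 0x79 = 01111001 → 1-byte char #1 = 79.
Offset 1: leading byte 0xC6 = 11000110 → 2-byte char #2 = C6 87.
Offset 3: leading byte 0xF0 = 11110000 → 4-byte char #3 = F0 90 80 A7.
Offset 7: leading byte 0xE3 = 11100011 → 3-byte char #4 = E3 81 84.
Offset 10: leading byte 0xE3 = 11100011 → 3-byte char #5 = E3 81 8A.
Offset 13: leading byte 0xF0 = 11110000 → 4-byte char #6 = F0 90 8C BE.
Leading byte 0xF0 = 11110000 matches 11110xxx → 4-byte sequence.
Byte 1: 0xF0 = 11110000, payload 000 (3 bits).
Byte 2: 0x90 = 10010000 (10xxxxxx ✓), payload 010000.
Byte 3: 0x8C = 10001100 (10xxxxxx ✓), payload 001100.
Byte 4: 0xBE = 10111110 (10xxxxxx ✓), payload 111110.
Concatenate: 000010000001100111110 = 0x1033E (21 bits → U+1033E).

U+1033E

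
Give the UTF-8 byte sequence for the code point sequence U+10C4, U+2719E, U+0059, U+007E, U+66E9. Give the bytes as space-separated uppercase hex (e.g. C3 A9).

E1 83 84 F0 A7 86 9E 59 7E E6 9B A9

U+10C4: 3-byte form → E1 83 84.
U+2719E: 4-byte form → F0 A7 86 9E.
U+0059: 1-byte form → 59.
U+007E: 1-byte form → 7E.
U+66E9: 3-byte form → E6 9B A9.
Concatenated (12 bytes): E1 83 84 F0 A7 86 9E 59 7E E6 9B A9.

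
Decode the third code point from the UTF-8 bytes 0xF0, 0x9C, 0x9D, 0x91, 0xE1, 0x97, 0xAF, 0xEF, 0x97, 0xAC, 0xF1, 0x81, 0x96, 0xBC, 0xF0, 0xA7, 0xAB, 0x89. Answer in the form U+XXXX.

U+F5EC

Offset 0: leading byte 0xF0 = 11110000 → 4-byte char #1 = F0 9C 9D 91.
Offset 4: leading byte 0xE1 = 11100001 → 3-byte char #2 = E1 97 AF.
Offset 7: leading byte 0xEF = 11101111 → 3-byte char #3 = EF 97 AC.
Leading byte 0xEF = 11101111 matches 1110xxxx → 3-byte sequence.
Byte 1: 0xEF = 11101111, payload 1111 (4 bits).
Byte 2: 0x97 = 10010111 (10xxxxxx ✓), payload 010111.
Byte 3: 0xAC = 10101100 (10xxxxxx ✓), payload 101100.
Concatenate: 1111010111101100 = 0xF5EC (16 bits → U+F5EC).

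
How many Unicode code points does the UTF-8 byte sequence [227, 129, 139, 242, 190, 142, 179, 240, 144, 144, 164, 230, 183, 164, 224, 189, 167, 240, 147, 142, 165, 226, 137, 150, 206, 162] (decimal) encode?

8

Byte at offset 0: 0xE3 = 11100011 → 3-byte char (#1). Advance 3.
Byte at offset 3: 0xF2 = 11110010 → 4-byte char (#2). Advance 4.
Byte at offset 7: 0xF0 = 11110000 → 4-byte char (#3). Advance 4.
Byte at offset 11: 0xE6 = 11100110 → 3-byte char (#4). Advance 3.
Byte at offset 14: 0xE0 = 11100000 → 3-byte char (#5). Advance 3.
Byte at offset 17: 0xF0 = 11110000 → 4-byte char (#6). Advance 4.
Byte at offset 21: 0xE2 = 11100010 → 3-byte char (#7). Advance 3.
Byte at offset 24: 0xCE = 11001110 → 2-byte char (#8). Advance 2.
Reached end at offset 26 after 8 code points.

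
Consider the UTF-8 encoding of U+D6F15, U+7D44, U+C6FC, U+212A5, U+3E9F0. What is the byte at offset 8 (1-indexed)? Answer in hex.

1-indexed offset 8 is 0-indexed offset 7.
U+D6F15 → 4-byte form F3 96 BC 95 at offsets 0–3.
U+7D44 → 3-byte form E7 B5 84 at offsets 4–6.
U+C6FC → 3-byte form EC 9B BC at offsets 7–9.
Offset 7 falls in char 3's range; it's byte 1 of EC 9B BC = 0xEC.

0xEC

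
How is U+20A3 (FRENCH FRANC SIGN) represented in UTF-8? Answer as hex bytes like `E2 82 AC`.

U+20A3 = 0x20A3 = 8355 decimal. In range U+0800–U+FFFF → 3-byte form: 1110xxxx 10xxxxxx 10xxxxxx.
Binary (16 bits): 0010000010100011.
Split 4+6+6: 0010 | 000010 | 100011.
Byte 1: 11100010 = 0xE2.
Byte 2: 10000010 = 0x82.
Byte 3: 10100011 = 0xA3.

E2 82 A3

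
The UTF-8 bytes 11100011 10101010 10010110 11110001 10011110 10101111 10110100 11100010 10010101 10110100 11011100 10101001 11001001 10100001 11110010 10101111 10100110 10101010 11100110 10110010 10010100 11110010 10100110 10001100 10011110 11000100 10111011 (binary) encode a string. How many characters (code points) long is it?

Byte at offset 0: 0xE3 = 11100011 → 3-byte char (#1). Advance 3.
Byte at offset 3: 0xF1 = 11110001 → 4-byte char (#2). Advance 4.
Byte at offset 7: 0xE2 = 11100010 → 3-byte char (#3). Advance 3.
Byte at offset 10: 0xDC = 11011100 → 2-byte char (#4). Advance 2.
Byte at offset 12: 0xC9 = 11001001 → 2-byte char (#5). Advance 2.
Byte at offset 14: 0xF2 = 11110010 → 4-byte char (#6). Advance 4.
Byte at offset 18: 0xE6 = 11100110 → 3-byte char (#7). Advance 3.
Byte at offset 21: 0xF2 = 11110010 → 4-byte char (#8). Advance 4.
Byte at offset 25: 0xC4 = 11000100 → 2-byte char (#9). Advance 2.
Reached end at offset 27 after 9 code points.

9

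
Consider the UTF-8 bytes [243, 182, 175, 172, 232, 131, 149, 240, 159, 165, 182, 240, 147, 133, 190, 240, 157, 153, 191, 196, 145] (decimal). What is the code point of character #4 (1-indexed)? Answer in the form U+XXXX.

Offset 0: leading byte 0xF3 = 11110011 → 4-byte char #1 = F3 B6 AF AC.
Offset 4: leading byte 0xE8 = 11101000 → 3-byte char #2 = E8 83 95.
Offset 7: leading byte 0xF0 = 11110000 → 4-byte char #3 = F0 9F A5 B6.
Offset 11: leading byte 0xF0 = 11110000 → 4-byte char #4 = F0 93 85 BE.
Leading byte 0xF0 = 11110000 matches 11110xxx → 4-byte sequence.
Byte 1: 0xF0 = 11110000, payload 000 (3 bits).
Byte 2: 0x93 = 10010011 (10xxxxxx ✓), payload 010011.
Byte 3: 0x85 = 10000101 (10xxxxxx ✓), payload 000101.
Byte 4: 0xBE = 10111110 (10xxxxxx ✓), payload 111110.
Concatenate: 000010011000101111110 = 0x1317E (21 bits → U+1317E).

U+1317E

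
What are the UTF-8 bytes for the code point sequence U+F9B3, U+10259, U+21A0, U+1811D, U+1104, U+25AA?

EF A6 B3 F0 90 89 99 E2 86 A0 F0 98 84 9D E1 84 84 E2 96 AA

U+F9B3: 3-byte form → EF A6 B3.
U+10259: 4-byte form → F0 90 89 99.
U+21A0: 3-byte form → E2 86 A0.
U+1811D: 4-byte form → F0 98 84 9D.
U+1104: 3-byte form → E1 84 84.
U+25AA: 3-byte form → E2 96 AA.
Concatenated (20 bytes): EF A6 B3 F0 90 89 99 E2 86 A0 F0 98 84 9D E1 84 84 E2 96 AA.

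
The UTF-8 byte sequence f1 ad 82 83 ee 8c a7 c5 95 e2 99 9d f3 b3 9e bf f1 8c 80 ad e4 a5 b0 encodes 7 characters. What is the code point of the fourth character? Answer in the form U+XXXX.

U+265D

Offset 0: leading byte 0xF1 = 11110001 → 4-byte char #1 = F1 AD 82 83.
Offset 4: leading byte 0xEE = 11101110 → 3-byte char #2 = EE 8C A7.
Offset 7: leading byte 0xC5 = 11000101 → 2-byte char #3 = C5 95.
Offset 9: leading byte 0xE2 = 11100010 → 3-byte char #4 = E2 99 9D.
Leading byte 0xE2 = 11100010 matches 1110xxxx → 3-byte sequence.
Byte 1: 0xE2 = 11100010, payload 0010 (4 bits).
Byte 2: 0x99 = 10011001 (10xxxxxx ✓), payload 011001.
Byte 3: 0x9D = 10011101 (10xxxxxx ✓), payload 011101.
Concatenate: 0010011001011101 = 0x265D (16 bits → U+265D).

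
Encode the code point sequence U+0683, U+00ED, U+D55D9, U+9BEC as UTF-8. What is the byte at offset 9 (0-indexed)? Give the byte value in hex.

U+0683 → 2-byte form DA 83 at offsets 0–1.
U+00ED → 2-byte form C3 AD at offsets 2–3.
U+D55D9 → 4-byte form F3 95 97 99 at offsets 4–7.
U+9BEC → 3-byte form E9 AF AC at offsets 8–10.
Offset 9 falls in char 4's range; it's byte 2 of E9 AF AC = 0xAF.

0xAF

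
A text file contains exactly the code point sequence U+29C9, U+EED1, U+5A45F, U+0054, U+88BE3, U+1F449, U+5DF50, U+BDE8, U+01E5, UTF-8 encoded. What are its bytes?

U+29C9: 3-byte form → E2 A7 89.
U+EED1: 3-byte form → EE BB 91.
U+5A45F: 4-byte form → F1 9A 91 9F.
U+0054: 1-byte form → 54.
U+88BE3: 4-byte form → F2 88 AF A3.
U+1F449: 4-byte form → F0 9F 91 89.
U+5DF50: 4-byte form → F1 9D BD 90.
U+BDE8: 3-byte form → EB B7 A8.
U+01E5: 2-byte form → C7 A5.
Concatenated (28 bytes): E2 A7 89 EE BB 91 F1 9A 91 9F 54 F2 88 AF A3 F0 9F 91 89 F1 9D BD 90 EB B7 A8 C7 A5.

E2 A7 89 EE BB 91 F1 9A 91 9F 54 F2 88 AF A3 F0 9F 91 89 F1 9D BD 90 EB B7 A8 C7 A5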